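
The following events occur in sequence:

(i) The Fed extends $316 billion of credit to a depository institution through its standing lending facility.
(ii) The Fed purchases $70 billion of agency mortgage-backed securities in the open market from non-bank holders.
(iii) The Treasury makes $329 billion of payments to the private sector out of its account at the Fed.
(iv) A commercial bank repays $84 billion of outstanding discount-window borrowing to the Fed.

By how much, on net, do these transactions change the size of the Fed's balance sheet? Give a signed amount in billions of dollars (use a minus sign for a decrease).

+$302 billion

Fed balance sheet:
  Assets:      Securities +$70B, Loans to banks +$232B
  Liabilities: Bank reserves +$631B, Government deposits −$329B
Commercial banking system:
  Assets:      Reserves at CB +$631B
  Liabilities: Checkable deposits +$399B, Borrowings from CB +$232B
Change in total Fed assets = +$302 billion.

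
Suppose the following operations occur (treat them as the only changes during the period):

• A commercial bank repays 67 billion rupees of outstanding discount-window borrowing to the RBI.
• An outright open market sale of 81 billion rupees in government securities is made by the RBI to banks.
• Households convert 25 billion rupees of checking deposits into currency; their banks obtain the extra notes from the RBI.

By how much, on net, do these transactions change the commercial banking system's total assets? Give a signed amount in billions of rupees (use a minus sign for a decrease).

-92 billion

RBI balance sheet:
  Assets:      Securities −81B, Loans to banks −67B
  Liabilities: Bank reserves −173B, Currency in circulation +25B
Commercial banking system:
  Assets:      Reserves at CB −173B, Securities +81B
  Liabilities: Checkable deposits −25B, Borrowings from CB −67B
Change in total bank assets = -92 billion.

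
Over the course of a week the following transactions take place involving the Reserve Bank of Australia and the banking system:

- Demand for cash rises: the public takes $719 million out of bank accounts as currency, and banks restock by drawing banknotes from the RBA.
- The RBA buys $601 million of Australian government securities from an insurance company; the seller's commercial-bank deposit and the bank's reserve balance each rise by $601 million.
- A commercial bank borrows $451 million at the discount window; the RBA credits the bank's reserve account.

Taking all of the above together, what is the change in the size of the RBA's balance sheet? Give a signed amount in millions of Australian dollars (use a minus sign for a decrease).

RBA balance sheet:
  Assets:      Securities +$601M, Loans to banks +$451M
  Liabilities: Bank reserves +$333M, Currency in circulation +$719M
Commercial banking system:
  Assets:      Reserves at CB +$333M
  Liabilities: Checkable deposits −$118M, Borrowings from CB +$451M
Change in total RBA assets = +$1052 million.

+$1052 million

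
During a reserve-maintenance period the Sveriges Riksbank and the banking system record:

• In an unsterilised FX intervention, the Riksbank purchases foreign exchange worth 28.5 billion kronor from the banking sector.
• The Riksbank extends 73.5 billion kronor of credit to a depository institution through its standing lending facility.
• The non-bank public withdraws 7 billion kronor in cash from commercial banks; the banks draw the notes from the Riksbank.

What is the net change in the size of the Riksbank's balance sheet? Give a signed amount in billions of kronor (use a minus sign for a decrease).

+102 billion

FX purchase 28.5 billion kronor: a Riksbank asset is acquired → +28.5B.
Discount-window loan 73.5 billion kronor: a Riksbank asset is acquired → +73.5B.
Currency withdrawal 7 billion kronor: only the composition of liabilities changes → 0.
Net: 28.5 + 73.5 + 0 = +102 billion.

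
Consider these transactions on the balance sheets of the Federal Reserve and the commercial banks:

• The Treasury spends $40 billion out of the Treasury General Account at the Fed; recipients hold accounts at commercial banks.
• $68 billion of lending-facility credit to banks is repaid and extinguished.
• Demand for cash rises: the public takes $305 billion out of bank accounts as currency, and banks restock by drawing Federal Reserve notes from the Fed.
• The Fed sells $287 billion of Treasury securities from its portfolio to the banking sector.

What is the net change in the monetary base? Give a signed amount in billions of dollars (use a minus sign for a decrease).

Fed balance sheet:
  Assets:      Securities −$287B, Loans to banks −$68B
  Liabilities: Bank reserves −$620B, Currency in circulation +$305B, Government deposits −$40B
Monetary base = currency + reserves: +$305B + (−$620B) = -$315 billion.

-$315 billion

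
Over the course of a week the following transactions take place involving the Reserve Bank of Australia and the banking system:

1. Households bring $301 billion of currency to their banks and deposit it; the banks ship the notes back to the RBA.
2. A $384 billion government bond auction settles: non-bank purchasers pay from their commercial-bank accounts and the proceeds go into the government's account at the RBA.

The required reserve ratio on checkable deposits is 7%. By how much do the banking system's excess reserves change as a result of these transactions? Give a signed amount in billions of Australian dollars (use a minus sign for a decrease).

Currency deposit $301 billion: reserves +$301B, deposits +$301B.
Government account inflow $384 billion: reserves −$384B, deposits −$384B.
Totals: Δreserves = −$83B, Δdeposits = −$83B.
Δrequired reserves = 7% × −$83B = −$5.81B.
Δexcess reserves = Δreserves − Δrequired = −$83B − (−$5.81B) = -$77.19 billion.

-$77.19 billion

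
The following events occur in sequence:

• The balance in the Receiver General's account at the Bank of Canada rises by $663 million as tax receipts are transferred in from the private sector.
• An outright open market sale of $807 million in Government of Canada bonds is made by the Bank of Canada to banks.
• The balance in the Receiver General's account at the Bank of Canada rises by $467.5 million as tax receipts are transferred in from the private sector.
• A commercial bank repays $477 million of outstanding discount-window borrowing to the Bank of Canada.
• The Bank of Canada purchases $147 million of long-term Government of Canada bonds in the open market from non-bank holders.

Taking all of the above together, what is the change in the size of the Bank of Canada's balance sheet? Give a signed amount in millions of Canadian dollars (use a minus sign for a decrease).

-$1137 million

Government account inflow $663 million: only the composition of liabilities changes → 0.
OMO sale (to banks) $807 million: a Bank of Canada asset is shed → −$807M.
Government account inflow $467.5 million: only the composition of liabilities changes → 0.
Discount-window repayment $477 million: a Bank of Canada asset is shed → −$477M.
Asset purchase (from non-banks) $147 million: a Bank of Canada asset is acquired → +$147M.
Net: 0 − 807 + 0 − 477 + 147 = -$1137 million.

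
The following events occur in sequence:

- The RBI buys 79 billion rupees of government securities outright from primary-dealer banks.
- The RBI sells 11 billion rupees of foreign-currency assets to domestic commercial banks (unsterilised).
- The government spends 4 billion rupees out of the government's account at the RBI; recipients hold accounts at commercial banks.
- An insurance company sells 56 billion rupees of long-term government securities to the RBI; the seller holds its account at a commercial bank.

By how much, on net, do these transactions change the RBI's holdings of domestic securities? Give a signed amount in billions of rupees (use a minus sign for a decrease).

OMO purchase (from banks) 79 billion rupees: securities added to the RBI's portfolio → +79B.
FX sale 11 billion rupees: the RBI's securities portfolio is untouched → 0.
Government spending 4 billion rupees: the RBI's securities portfolio is untouched → 0.
Asset purchase (from non-banks) 56 billion rupees: securities added to the RBI's portfolio → +56B.
Net: 79 + 0 + 0 + 56 = +135 billion.

+135 billion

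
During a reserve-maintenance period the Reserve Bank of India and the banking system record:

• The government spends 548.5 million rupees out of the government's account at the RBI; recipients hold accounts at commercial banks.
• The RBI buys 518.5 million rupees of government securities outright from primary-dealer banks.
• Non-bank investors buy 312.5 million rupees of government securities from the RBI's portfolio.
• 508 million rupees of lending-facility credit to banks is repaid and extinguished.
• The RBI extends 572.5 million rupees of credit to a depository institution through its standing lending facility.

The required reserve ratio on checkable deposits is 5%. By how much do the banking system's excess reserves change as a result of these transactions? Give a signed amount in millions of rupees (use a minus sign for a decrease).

Government spending 548.5 million rupees: reserves +548.5M, deposits +548.5M.
OMO purchase (from banks) 518.5 million rupees: reserves +518.5M, deposits 0.
Asset sale (to non-banks) 312.5 million rupees: reserves −312.5M, deposits −312.5M.
Discount-window repayment 508 million rupees: reserves −508M, deposits 0.
Discount-window loan 572.5 million rupees: reserves +572.5M, deposits 0.
Totals: Δreserves = +819M, Δdeposits = +236M.
Δrequired reserves = 5% × +236M = +11.8M.
Δexcess reserves = Δreserves − Δrequired = +819M − (+11.8M) = +807.2 million.

+807.2 million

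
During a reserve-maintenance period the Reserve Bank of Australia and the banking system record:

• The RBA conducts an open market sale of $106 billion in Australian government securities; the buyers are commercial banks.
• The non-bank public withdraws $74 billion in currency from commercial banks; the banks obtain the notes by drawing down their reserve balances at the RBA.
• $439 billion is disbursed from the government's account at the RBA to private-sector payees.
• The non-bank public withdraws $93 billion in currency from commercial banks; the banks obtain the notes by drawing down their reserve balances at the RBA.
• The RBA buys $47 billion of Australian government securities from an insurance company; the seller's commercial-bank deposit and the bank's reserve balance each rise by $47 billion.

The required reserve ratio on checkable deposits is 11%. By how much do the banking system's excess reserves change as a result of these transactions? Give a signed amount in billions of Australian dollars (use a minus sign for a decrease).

OMO sale (to banks) $106 billion: reserves −$106B, deposits 0.
Currency withdrawal $74 billion: reserves −$74B, deposits −$74B.
Government spending $439 billion: reserves +$439B, deposits +$439B.
Currency withdrawal $93 billion: reserves −$93B, deposits −$93B.
Asset purchase (from non-banks) $47 billion: reserves +$47B, deposits +$47B.
Totals: Δreserves = +$213B, Δdeposits = +$319B.
Δrequired reserves = 11% × +$319B = +$35.09B.
Δexcess reserves = Δreserves − Δrequired = +$213B − (+$35.09B) = +$177.91 billion.

+$177.91 billion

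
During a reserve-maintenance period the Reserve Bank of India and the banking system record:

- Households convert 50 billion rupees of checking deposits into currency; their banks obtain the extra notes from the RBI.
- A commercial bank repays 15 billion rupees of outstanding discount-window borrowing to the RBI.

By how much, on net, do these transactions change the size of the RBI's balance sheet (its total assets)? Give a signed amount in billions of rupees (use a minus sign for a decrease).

RBI balance sheet:
  Assets:      Loans to banks −15B
  Liabilities: Bank reserves −65B, Currency in circulation +50B
Change in total RBI assets = -15 billion.

-15 billion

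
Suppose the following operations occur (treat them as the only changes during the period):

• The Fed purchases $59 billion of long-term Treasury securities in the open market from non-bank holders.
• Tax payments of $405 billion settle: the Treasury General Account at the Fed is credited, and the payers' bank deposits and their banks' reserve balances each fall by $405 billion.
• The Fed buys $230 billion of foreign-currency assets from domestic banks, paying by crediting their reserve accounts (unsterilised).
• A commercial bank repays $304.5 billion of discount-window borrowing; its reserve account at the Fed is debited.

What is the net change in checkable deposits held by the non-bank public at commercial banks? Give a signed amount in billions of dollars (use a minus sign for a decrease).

-$346 billion

Fed balance sheet:
  Assets:      Securities +$59B, Loans to banks −$304.5B, Foreign assets +$230B
  Liabilities: Bank reserves −$420.5B, Government deposits +$405B
Commercial banking system:
  Assets:      Reserves at CB −$420.5B, Foreign assets −$230B
  Liabilities: Checkable deposits −$346B, Borrowings from CB −$304.5B
So the change in checkable deposits held by the non-bank public at commercial banks is -$346 billion.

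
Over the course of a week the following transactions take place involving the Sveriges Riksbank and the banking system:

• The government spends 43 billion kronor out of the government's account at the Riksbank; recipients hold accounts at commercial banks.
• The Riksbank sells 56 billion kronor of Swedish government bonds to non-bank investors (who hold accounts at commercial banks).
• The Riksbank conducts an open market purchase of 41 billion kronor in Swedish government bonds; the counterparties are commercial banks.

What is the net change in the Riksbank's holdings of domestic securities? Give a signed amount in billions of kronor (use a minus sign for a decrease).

Riksbank balance sheet:
  Assets:      Securities −15B
  Liabilities: Bank reserves +28B, Government deposits −43B
So the change in the Riksbank's holdings of domestic securities is -15 billion.

-15 billion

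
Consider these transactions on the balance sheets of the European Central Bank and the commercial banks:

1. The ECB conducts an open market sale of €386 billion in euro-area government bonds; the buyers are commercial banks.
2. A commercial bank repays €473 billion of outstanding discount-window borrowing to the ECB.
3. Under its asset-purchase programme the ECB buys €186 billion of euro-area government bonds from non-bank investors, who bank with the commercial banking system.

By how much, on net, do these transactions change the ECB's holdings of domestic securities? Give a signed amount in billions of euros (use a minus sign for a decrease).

ECB balance sheet:
  Assets:      Securities −€200B, Loans to banks −€473B
  Liabilities: Bank reserves −€673B
Commercial banking system:
  Assets:      Reserves at CB −€673B, Securities +€386B
  Liabilities: Checkable deposits +€186B, Borrowings from CB −€473B
So the change in the ECB's holdings of domestic securities is -€200 billion.

-€200 billion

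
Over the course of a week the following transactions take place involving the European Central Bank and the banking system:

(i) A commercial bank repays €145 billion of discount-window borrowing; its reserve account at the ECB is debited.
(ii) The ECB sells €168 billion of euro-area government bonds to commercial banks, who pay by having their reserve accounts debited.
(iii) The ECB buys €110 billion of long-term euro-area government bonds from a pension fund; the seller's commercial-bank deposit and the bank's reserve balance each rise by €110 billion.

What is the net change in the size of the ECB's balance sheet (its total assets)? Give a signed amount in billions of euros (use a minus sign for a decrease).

-€203 billion

Discount-window repayment €145 billion: an ECB asset is shed → −€145B.
OMO sale (to banks) €168 billion: an ECB asset is shed → −€168B.
Asset purchase (from non-banks) €110 billion: an ECB asset is acquired → +€110B.
Net: −145 − 168 + 110 = -€203 billion.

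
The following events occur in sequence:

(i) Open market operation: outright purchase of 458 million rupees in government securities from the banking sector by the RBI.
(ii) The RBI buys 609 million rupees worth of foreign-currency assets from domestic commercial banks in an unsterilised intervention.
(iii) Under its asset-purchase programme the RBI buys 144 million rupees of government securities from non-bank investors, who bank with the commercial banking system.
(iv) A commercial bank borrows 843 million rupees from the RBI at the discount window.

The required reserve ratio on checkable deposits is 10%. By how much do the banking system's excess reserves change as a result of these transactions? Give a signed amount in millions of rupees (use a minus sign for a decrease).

OMO purchase (from banks) 458 million rupees: reserves +458M, deposits 0.
FX purchase 609 million rupees: reserves +609M, deposits 0.
Asset purchase (from non-banks) 144 million rupees: reserves +144M, deposits +144M.
Discount-window loan 843 million rupees: reserves +843M, deposits 0.
Totals: Δreserves = +2054M, Δdeposits = +144M.
Δrequired reserves = 10% × +144M = +14.4M.
Δexcess reserves = Δreserves − Δrequired = +2054M − (+14.4M) = +2039.6 million.

+2039.6 million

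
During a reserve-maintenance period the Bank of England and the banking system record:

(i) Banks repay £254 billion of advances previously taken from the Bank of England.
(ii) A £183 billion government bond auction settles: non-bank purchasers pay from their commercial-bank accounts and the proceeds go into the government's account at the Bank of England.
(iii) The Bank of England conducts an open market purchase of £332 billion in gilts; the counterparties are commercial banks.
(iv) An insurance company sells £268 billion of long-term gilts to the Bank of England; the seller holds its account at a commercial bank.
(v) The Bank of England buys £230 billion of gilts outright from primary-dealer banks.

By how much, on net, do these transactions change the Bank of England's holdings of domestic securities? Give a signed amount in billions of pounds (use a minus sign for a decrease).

Bank of England balance sheet:
  Assets:      Securities +£830B, Loans to banks −£254B
  Liabilities: Bank reserves +£393B, Government deposits +£183B
So the change in the Bank of England's holdings of domestic securities is +£830 billion.

+£830 billion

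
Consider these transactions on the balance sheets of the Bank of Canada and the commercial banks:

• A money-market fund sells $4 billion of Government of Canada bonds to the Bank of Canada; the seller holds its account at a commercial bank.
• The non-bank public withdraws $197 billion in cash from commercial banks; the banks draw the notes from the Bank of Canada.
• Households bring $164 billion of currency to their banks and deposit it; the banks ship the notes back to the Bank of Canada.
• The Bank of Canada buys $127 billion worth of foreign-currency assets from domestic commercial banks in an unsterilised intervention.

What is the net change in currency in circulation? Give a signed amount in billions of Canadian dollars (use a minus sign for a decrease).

+$33 billion

Bank of Canada balance sheet:
  Assets:      Securities +$4B, Foreign assets +$127B
  Liabilities: Bank reserves +$98B, Currency in circulation +$33B
So the change in currency in circulation is +$33 billion.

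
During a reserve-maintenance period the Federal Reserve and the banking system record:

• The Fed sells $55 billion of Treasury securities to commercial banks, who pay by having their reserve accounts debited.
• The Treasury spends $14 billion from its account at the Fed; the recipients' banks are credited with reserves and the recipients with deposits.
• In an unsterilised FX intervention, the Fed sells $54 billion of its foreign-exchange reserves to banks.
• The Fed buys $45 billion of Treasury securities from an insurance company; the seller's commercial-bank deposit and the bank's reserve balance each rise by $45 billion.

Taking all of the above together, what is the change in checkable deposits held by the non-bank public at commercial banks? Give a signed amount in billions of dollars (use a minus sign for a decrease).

+$59 billion

Fed balance sheet:
  Assets:      Securities −$10B, Foreign assets −$54B
  Liabilities: Bank reserves −$50B, Government deposits −$14B
Commercial banking system:
  Assets:      Reserves at CB −$50B, Securities +$55B, Foreign assets +$54B
  Liabilities: Checkable deposits +$59B
So the change in checkable deposits held by the non-bank public at commercial banks is +$59 billion.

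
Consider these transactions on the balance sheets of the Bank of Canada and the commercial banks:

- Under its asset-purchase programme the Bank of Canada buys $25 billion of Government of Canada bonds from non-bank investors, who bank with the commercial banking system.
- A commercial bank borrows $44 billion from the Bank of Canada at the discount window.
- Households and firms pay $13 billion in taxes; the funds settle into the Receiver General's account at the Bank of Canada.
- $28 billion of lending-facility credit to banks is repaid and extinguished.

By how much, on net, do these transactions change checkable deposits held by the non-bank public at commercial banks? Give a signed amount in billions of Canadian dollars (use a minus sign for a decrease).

Asset purchase (from non-banks) $25 billion: non-bank counterparties' bank balances rise → +$25B.
Discount-window loan $44 billion: the counterparty is a bank, so public deposits are unchanged → 0.
Government account inflow $13 billion: non-bank counterparties' bank balances fall → −$13B.
Discount-window repayment $28 billion: the counterparty is a bank, so public deposits are unchanged → 0.
Net: 25 + 0 − 13 + 0 = +$12 billion.

+$12 billion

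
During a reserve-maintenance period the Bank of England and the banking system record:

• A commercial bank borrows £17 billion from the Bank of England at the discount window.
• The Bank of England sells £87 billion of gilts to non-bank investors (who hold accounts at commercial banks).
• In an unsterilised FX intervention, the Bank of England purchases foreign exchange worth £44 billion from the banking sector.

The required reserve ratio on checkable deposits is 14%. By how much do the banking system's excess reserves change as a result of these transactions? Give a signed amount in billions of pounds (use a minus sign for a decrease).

Discount-window loan £17 billion: reserves +£17B, deposits 0.
Asset sale (to non-banks) £87 billion: reserves −£87B, deposits −£87B.
FX purchase £44 billion: reserves +£44B, deposits 0.
Totals: Δreserves = −£26B, Δdeposits = −£87B.
Δrequired reserves = 14% × −£87B = −£12.18B.
Δexcess reserves = Δreserves − Δrequired = −£26B − (−£12.18B) = -£13.82 billion.

-£13.82 billion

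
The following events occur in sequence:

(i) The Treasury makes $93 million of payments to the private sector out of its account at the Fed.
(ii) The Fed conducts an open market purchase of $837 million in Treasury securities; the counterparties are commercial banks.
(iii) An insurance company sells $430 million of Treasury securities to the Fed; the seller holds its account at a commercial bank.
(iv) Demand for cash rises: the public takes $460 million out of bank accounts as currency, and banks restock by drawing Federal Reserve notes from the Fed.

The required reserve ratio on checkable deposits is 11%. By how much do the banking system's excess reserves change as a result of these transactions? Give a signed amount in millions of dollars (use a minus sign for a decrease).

Government spending $93 million: reserves +$93M, deposits +$93M.
OMO purchase (from banks) $837 million: reserves +$837M, deposits 0.
Asset purchase (from non-banks) $430 million: reserves +$430M, deposits +$430M.
Currency withdrawal $460 million: reserves −$460M, deposits −$460M.
Totals: Δreserves = +$900M, Δdeposits = +$63M.
Δrequired reserves = 11% × +$63M = +$6.93M.
Δexcess reserves = Δreserves − Δrequired = +$900M − (+$6.93M) = +$893.07 million.

+$893.07 million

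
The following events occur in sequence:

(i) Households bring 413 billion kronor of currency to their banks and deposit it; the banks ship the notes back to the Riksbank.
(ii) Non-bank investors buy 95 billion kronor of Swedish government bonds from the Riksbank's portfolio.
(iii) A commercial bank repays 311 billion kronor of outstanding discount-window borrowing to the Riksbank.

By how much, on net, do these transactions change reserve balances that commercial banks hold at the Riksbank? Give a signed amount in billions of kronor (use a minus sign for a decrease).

+7 billion

Currency deposit 413 billion kronor: returned notes are swapped for reserve credit → +413B.
Asset sale (to non-banks) 95 billion kronor: the non-bank buyers' banks settle from reserves → −95B.
Discount-window repayment 311 billion kronor: repayment is debited from reserves → −311B.
Net: 413 − 95 − 311 = +7 billion.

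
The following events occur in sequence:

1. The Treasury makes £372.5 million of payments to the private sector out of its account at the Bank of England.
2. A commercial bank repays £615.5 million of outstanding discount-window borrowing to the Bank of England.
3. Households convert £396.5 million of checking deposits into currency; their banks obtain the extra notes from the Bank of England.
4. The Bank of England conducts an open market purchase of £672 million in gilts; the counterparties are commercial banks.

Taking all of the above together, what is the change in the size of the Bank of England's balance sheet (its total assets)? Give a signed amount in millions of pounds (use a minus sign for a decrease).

Bank of England balance sheet:
  Assets:      Securities +£672M, Loans to banks −£615.5M
  Liabilities: Bank reserves +£32.5M, Currency in circulation +£396.5M, Government deposits −£372.5M
Commercial banking system:
  Assets:      Reserves at CB +£32.5M, Securities −£672M
  Liabilities: Checkable deposits −£24M, Borrowings from CB −£615.5M
Change in total Bank of England assets = +£56.5 million.

+£56.5 million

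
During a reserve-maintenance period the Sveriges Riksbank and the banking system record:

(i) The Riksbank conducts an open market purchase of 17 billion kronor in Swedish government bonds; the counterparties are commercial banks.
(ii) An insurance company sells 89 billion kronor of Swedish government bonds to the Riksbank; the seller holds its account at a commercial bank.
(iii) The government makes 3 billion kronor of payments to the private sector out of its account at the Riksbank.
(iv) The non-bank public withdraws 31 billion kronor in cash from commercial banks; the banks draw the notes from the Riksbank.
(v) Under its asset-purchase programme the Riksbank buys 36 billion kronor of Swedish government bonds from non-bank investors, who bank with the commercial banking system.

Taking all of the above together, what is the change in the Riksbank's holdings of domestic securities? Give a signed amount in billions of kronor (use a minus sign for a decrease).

OMO purchase (from banks) 17 billion kronor: securities added to the Riksbank's portfolio → +17B.
Asset purchase (from non-banks) 89 billion kronor: securities added to the Riksbank's portfolio → +89B.
Government spending 3 billion kronor: the Riksbank's securities portfolio is untouched → 0.
Currency withdrawal 31 billion kronor: the Riksbank's securities portfolio is untouched → 0.
Asset purchase (from non-banks) 36 billion kronor: securities added to the Riksbank's portfolio → +36B.
Net: 17 + 89 + 0 + 0 + 36 = +142 billion.

+142 billion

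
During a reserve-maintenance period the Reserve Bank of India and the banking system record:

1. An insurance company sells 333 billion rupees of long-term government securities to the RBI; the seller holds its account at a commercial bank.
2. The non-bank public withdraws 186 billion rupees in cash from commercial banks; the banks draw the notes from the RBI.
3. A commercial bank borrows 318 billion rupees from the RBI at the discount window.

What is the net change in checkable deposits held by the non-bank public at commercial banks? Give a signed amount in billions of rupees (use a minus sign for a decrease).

RBI balance sheet:
  Assets:      Securities +333B, Loans to banks +318B
  Liabilities: Bank reserves +465B, Currency in circulation +186B
Commercial banking system:
  Assets:      Reserves at CB +465B
  Liabilities: Checkable deposits +147B, Borrowings from CB +318B
So the change in checkable deposits held by the non-bank public at commercial banks is +147 billion.

+147 billion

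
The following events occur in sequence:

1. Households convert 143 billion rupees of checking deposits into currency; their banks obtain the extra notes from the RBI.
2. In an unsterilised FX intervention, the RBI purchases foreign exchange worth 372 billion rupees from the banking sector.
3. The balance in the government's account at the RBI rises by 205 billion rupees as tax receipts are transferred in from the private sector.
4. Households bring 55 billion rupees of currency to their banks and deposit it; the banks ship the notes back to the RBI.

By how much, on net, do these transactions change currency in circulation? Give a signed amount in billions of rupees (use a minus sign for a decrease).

+88 billion

Currency withdrawal 143 billion rupees: notes leave the central bank → +143B.
FX purchase 372 billion rupees: no currency enters or leaves circulation → 0.
Government account inflow 205 billion rupees: no currency enters or leaves circulation → 0.
Currency deposit 55 billion rupees: notes return to the central bank → −55B.
Net: 143 + 0 + 0 − 55 = +88 billion.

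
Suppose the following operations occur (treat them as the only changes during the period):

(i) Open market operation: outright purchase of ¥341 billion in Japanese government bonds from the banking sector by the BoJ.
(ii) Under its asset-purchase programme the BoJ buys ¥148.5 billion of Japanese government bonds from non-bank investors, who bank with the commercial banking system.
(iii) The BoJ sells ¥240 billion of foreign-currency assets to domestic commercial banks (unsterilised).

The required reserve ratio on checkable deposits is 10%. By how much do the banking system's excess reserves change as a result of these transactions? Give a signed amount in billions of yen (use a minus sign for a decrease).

OMO purchase (from banks) ¥341 billion: reserves +¥341B, deposits 0.
Asset purchase (from non-banks) ¥148.5 billion: reserves +¥148.5B, deposits +¥148.5B.
FX sale ¥240 billion: reserves −¥240B, deposits 0.
Totals: Δreserves = +¥249.5B, Δdeposits = +¥148.5B.
Δrequired reserves = 10% × +¥148.5B = +¥14.85B.
Δexcess reserves = Δreserves − Δrequired = +¥249.5B − (+¥14.85B) = +¥234.65 billion.

+¥234.65 billion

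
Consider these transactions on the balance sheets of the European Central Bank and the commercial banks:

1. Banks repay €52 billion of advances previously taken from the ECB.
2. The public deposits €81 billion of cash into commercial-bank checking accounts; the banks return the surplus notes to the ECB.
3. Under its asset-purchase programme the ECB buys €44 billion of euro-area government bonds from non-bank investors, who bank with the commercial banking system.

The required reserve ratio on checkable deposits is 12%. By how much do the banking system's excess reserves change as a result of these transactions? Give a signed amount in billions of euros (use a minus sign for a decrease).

+€58 billion

Discount-window repayment €52 billion: reserves −€52B, deposits 0.
Currency deposit €81 billion: reserves +€81B, deposits +€81B.
Asset purchase (from non-banks) €44 billion: reserves +€44B, deposits +€44B.
Totals: Δreserves = +€73B, Δdeposits = +€125B.
Δrequired reserves = 12% × +€125B = +€15B.
Δexcess reserves = Δreserves − Δrequired = +€73B − (+€15B) = +€58 billion.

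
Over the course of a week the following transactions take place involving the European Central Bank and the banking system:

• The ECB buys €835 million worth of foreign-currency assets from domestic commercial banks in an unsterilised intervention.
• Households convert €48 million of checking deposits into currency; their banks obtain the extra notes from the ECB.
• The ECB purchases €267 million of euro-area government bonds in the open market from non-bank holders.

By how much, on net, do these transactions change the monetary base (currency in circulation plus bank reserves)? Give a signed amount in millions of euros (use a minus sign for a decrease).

+€1102 million

ECB balance sheet:
  Assets:      Securities +€267M, Foreign assets +€835M
  Liabilities: Bank reserves +€1054M, Currency in circulation +€48M
Commercial banking system:
  Assets:      Reserves at CB +€1054M, Foreign assets −€835M
  Liabilities: Checkable deposits +€219M
Monetary base = currency + reserves: +€48M + (+€1054M) = +€1102 million.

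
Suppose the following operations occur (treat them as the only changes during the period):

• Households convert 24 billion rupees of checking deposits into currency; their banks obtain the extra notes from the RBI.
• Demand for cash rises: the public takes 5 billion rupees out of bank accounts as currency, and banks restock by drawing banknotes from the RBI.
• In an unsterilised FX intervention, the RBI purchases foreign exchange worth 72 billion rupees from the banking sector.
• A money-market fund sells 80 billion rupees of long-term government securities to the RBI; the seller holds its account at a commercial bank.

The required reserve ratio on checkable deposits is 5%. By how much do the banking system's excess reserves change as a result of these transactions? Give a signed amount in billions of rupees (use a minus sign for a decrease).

Currency withdrawal 24 billion rupees: reserves −24B, deposits −24B.
Currency withdrawal 5 billion rupees: reserves −5B, deposits −5B.
FX purchase 72 billion rupees: reserves +72B, deposits 0.
Asset purchase (from non-banks) 80 billion rupees: reserves +80B, deposits +80B.
Totals: Δreserves = +123B, Δdeposits = +51B.
Δrequired reserves = 5% × +51B = +2.55B.
Δexcess reserves = Δreserves − Δrequired = +123B − (+2.55B) = +120.45 billion.

+120.45 billion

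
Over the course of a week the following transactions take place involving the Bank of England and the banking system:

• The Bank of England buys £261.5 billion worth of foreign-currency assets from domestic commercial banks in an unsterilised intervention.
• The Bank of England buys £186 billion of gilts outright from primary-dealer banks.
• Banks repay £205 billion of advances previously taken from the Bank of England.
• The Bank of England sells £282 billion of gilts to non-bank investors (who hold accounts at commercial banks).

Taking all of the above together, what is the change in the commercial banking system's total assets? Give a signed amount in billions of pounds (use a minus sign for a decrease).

FX purchase £261.5 billion: just an asset swap on bank balance sheets → 0.
OMO purchase (from banks) £186 billion: just an asset swap on bank balance sheets → 0.
Discount-window repayment £205 billion: bank balance sheets shrink → −£205B.
Asset sale (to non-banks) £282 billion: bank balance sheets shrink → −£282B.
Net: 0 + 0 − 205 − 282 = -£487 billion.

-£487 billion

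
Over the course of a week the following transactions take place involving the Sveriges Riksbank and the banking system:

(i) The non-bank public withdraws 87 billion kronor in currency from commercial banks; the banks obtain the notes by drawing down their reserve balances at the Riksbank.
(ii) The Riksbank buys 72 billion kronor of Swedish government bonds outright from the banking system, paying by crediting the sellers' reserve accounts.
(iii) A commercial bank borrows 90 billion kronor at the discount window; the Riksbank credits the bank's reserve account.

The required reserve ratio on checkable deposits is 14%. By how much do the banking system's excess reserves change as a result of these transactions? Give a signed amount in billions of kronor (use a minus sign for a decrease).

+87.18 billion

Currency withdrawal 87 billion kronor: reserves −87B, deposits −87B.
OMO purchase (from banks) 72 billion kronor: reserves +72B, deposits 0.
Discount-window loan 90 billion kronor: reserves +90B, deposits 0.
Totals: Δreserves = +75B, Δdeposits = −87B.
Δrequired reserves = 14% × −87B = −12.18B.
Δexcess reserves = Δreserves − Δrequired = +75B − (−12.18B) = +87.18 billion.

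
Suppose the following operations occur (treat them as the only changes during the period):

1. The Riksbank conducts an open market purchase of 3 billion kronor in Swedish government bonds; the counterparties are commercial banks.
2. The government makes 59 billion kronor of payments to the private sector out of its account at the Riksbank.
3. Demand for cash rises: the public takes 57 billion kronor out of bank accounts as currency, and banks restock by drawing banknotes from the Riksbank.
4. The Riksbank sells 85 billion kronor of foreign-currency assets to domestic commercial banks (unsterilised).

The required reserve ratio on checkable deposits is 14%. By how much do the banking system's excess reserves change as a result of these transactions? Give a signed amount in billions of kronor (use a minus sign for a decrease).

-80.28 billion

OMO purchase (from banks) 3 billion kronor: reserves +3B, deposits 0.
Government spending 59 billion kronor: reserves +59B, deposits +59B.
Currency withdrawal 57 billion kronor: reserves −57B, deposits −57B.
FX sale 85 billion kronor: reserves −85B, deposits 0.
Totals: Δreserves = −80B, Δdeposits = +2B.
Δrequired reserves = 14% × +2B = +0.28B.
Δexcess reserves = Δreserves − Δrequired = −80B − (+0.28B) = -80.28 billion.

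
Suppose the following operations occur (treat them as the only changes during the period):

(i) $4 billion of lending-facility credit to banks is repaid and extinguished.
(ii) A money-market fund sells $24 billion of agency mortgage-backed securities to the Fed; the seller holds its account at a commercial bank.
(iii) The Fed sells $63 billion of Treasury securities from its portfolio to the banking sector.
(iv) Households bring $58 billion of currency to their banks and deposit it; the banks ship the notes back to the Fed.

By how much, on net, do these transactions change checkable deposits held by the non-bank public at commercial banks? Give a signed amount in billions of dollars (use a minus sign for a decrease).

+$82 billion

Fed balance sheet:
  Assets:      Securities −$39B, Loans to banks −$4B
  Liabilities: Bank reserves +$15B, Currency in circulation −$58B
Commercial banking system:
  Assets:      Reserves at CB +$15B, Securities +$63B
  Liabilities: Checkable deposits +$82B, Borrowings from CB −$4B
So the change in checkable deposits held by the non-bank public at commercial banks is +$82 billion.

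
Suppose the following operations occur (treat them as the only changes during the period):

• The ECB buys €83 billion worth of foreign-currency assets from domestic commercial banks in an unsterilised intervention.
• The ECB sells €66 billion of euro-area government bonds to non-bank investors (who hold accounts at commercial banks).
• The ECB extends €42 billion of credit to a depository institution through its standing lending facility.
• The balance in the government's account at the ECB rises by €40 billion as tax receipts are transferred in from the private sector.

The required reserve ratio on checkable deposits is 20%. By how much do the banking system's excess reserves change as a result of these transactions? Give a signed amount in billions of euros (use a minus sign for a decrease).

+€40.2 billion

FX purchase €83 billion: reserves +€83B, deposits 0.
Asset sale (to non-banks) €66 billion: reserves −€66B, deposits −€66B.
Discount-window loan €42 billion: reserves +€42B, deposits 0.
Government account inflow €40 billion: reserves −€40B, deposits −€40B.
Totals: Δreserves = +€19B, Δdeposits = −€106B.
Δrequired reserves = 20% × −€106B = −€21.2B.
Δexcess reserves = Δreserves − Δrequired = +€19B − (−€21.2B) = +€40.2 billion.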